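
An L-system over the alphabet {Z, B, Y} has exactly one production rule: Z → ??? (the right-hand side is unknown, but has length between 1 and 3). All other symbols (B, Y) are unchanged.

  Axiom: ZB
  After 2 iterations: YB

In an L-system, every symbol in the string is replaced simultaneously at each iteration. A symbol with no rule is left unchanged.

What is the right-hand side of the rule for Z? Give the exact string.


Answer: Y

Derivation:
Trying Z → Y:
  Step 0: ZB
  Step 1: YB
  Step 2: YB
Matches the given result.


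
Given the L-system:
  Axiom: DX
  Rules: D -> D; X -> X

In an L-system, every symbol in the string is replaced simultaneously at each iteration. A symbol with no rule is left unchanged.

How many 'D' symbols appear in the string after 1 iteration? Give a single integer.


Answer: 1

Derivation:
Step 0: DX  (1 'D')
Step 1: DX  (1 'D')


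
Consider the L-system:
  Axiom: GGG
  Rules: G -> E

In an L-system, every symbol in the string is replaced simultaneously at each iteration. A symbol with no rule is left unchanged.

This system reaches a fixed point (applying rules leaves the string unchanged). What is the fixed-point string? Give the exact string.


Step 0: GGG
Step 1: EEE
Step 2: EEE  (unchanged — fixed point at step 1)

Answer: EEE


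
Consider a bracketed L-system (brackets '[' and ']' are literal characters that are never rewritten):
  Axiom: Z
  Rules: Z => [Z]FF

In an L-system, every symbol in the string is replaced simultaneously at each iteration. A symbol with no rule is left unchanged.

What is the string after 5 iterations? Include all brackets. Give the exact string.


Step 0: Z
Step 1: [Z]FF
Step 2: [[Z]FF]FF
Step 3: [[[Z]FF]FF]FF
Step 4: [[[[Z]FF]FF]FF]FF
Step 5: [[[[[Z]FF]FF]FF]FF]FF

Answer: [[[[[Z]FF]FF]FF]FF]FF


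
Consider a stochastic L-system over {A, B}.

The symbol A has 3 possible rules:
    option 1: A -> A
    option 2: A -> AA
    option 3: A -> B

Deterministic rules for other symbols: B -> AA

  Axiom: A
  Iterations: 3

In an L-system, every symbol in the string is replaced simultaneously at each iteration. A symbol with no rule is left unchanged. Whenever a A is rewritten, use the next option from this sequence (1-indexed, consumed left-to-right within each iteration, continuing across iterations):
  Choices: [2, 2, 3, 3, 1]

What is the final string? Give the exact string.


Step 0: A
Step 1: AA  (used choices [2])
Step 2: AAB  (used choices [2, 3])
Step 3: BAAA  (used choices [3, 1])

Answer: BAAA


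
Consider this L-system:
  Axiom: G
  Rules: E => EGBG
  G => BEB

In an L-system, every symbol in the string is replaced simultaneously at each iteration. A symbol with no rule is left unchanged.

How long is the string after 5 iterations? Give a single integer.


Answer: 53

Derivation:
Step 0: length = 1
Step 1: length = 3
Step 2: length = 6
Step 3: length = 13
Step 4: length = 26
Step 5: length = 53


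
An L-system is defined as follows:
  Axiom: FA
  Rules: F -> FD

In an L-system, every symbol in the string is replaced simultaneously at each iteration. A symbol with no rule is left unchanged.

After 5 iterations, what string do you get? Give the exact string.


Answer: FDDDDDA

Derivation:
Step 0: FA
Step 1: FDA
Step 2: FDDA
Step 3: FDDDA
Step 4: FDDDDA
Step 5: FDDDDDA


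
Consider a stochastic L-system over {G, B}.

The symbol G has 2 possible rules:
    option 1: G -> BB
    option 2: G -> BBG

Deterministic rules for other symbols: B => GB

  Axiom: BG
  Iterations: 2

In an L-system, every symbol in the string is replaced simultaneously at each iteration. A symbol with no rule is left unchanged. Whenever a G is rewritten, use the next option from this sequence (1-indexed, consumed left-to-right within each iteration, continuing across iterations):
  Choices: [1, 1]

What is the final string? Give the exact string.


Answer: BBGBGBGB

Derivation:
Step 0: BG
Step 1: GBBB  (used choices [1])
Step 2: BBGBGBGB  (used choices [1])


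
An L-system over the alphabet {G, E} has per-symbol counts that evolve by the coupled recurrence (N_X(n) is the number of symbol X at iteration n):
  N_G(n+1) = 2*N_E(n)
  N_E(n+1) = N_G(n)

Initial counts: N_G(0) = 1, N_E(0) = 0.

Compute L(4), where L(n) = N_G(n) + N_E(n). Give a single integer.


Answer: 4

Derivation:
Step 0: N_G=1, N_E=0, L=1
Step 1: N_G=0, N_E=1, L=1
Step 2: N_G=2, N_E=0, L=2
Step 3: N_G=0, N_E=2, L=2
Step 4: N_G=4, N_E=0, L=4


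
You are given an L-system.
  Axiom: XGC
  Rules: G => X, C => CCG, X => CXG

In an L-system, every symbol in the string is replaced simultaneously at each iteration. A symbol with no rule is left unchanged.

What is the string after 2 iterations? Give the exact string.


Answer: CCGCXGXCXGCCGCCGX

Derivation:
Step 0: XGC
Step 1: CXGXCCG
Step 2: CCGCXGXCXGCCGCCGX


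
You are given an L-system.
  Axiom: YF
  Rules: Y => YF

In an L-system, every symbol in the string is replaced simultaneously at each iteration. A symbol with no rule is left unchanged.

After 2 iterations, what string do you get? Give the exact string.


Step 0: YF
Step 1: YFF
Step 2: YFFF

Answer: YFFF


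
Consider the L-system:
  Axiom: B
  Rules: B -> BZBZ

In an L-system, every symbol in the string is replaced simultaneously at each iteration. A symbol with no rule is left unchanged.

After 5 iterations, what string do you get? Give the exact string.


Answer: BZBZZBZBZZZBZBZZBZBZZZZBZBZZBZBZZZBZBZZBZBZZZZZBZBZZBZBZZZBZBZZBZBZZZZBZBZZBZBZZZBZBZZBZBZZZZZ

Derivation:
Step 0: B
Step 1: BZBZ
Step 2: BZBZZBZBZZ
Step 3: BZBZZBZBZZZBZBZZBZBZZZ
Step 4: BZBZZBZBZZZBZBZZBZBZZZZBZBZZBZBZZZBZBZZBZBZZZZ
Step 5: BZBZZBZBZZZBZBZZBZBZZZZBZBZZBZBZZZBZBZZBZBZZZZZBZBZZBZBZZZBZBZZBZBZZZZBZBZZBZBZZZBZBZZBZBZZZZZ


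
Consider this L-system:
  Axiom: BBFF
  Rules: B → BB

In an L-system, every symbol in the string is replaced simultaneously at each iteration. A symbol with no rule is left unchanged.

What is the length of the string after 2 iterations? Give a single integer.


Answer: 10

Derivation:
Step 0: length = 4
Step 1: length = 6
Step 2: length = 10


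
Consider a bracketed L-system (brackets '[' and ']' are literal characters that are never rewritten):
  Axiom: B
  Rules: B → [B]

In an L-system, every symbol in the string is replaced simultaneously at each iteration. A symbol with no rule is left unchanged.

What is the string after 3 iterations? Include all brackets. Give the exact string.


Answer: [[[B]]]

Derivation:
Step 0: B
Step 1: [B]
Step 2: [[B]]
Step 3: [[[B]]]


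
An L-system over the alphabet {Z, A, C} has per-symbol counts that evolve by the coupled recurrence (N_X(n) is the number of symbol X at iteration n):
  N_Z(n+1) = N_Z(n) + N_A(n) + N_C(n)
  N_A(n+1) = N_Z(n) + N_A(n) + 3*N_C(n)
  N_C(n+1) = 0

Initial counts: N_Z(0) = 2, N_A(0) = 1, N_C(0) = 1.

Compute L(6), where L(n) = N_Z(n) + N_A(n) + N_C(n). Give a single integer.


Step 0: N_Z=2, N_A=1, N_C=1, L=4
Step 1: N_Z=4, N_A=6, N_C=0, L=10
Step 2: N_Z=10, N_A=10, N_C=0, L=20
Step 3: N_Z=20, N_A=20, N_C=0, L=40
Step 4: N_Z=40, N_A=40, N_C=0, L=80
Step 5: N_Z=80, N_A=80, N_C=0, L=160
Step 6: N_Z=160, N_A=160, N_C=0, L=320

Answer: 320


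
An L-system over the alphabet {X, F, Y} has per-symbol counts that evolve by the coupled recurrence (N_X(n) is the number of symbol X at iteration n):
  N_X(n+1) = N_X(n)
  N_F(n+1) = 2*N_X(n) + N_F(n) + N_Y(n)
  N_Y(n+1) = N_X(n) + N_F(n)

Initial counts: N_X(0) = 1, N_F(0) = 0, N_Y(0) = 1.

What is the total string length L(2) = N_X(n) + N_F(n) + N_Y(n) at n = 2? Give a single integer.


Step 0: N_X=1, N_F=0, N_Y=1, L=2
Step 1: N_X=1, N_F=3, N_Y=1, L=5
Step 2: N_X=1, N_F=6, N_Y=4, L=11

Answer: 11


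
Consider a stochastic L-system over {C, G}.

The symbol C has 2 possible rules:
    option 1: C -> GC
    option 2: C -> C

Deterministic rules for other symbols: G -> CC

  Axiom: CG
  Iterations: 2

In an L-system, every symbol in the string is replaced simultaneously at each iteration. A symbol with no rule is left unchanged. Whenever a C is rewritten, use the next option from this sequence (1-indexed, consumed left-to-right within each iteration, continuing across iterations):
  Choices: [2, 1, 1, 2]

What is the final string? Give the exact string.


Step 0: CG
Step 1: CCC  (used choices [2])
Step 2: GCGCC  (used choices [1, 1, 2])

Answer: GCGCC


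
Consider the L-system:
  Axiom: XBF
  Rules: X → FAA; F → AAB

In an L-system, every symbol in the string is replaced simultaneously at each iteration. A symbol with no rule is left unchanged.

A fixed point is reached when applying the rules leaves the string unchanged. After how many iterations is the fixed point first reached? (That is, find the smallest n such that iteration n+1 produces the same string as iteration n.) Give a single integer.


Answer: 2

Derivation:
Step 0: XBF
Step 1: FAABAAB
Step 2: AABAABAAB
Step 3: AABAABAAB  (unchanged — fixed point at step 2)


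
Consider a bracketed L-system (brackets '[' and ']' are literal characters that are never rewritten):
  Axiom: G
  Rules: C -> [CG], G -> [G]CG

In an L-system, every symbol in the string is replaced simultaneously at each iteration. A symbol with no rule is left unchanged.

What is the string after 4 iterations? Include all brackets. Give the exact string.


Step 0: G
Step 1: [G]CG
Step 2: [[G]CG][CG][G]CG
Step 3: [[[G]CG][CG][G]CG][[CG][G]CG][[G]CG][CG][G]CG
Step 4: [[[[G]CG][CG][G]CG][[CG][G]CG][[G]CG][CG][G]CG][[[CG][G]CG][[G]CG][CG][G]CG][[[G]CG][CG][G]CG][[CG][G]CG][[G]CG][CG][G]CG

Answer: [[[[G]CG][CG][G]CG][[CG][G]CG][[G]CG][CG][G]CG][[[CG][G]CG][[G]CG][CG][G]CG][[[G]CG][CG][G]CG][[CG][G]CG][[G]CG][CG][G]CG


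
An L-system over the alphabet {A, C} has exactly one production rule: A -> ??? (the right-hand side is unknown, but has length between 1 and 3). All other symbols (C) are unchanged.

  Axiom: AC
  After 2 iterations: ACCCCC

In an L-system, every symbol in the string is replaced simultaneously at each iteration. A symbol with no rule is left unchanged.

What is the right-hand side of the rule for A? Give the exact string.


Answer: ACC

Derivation:
Trying A -> ACC:
  Step 0: AC
  Step 1: ACCC
  Step 2: ACCCCC
Matches the given result.


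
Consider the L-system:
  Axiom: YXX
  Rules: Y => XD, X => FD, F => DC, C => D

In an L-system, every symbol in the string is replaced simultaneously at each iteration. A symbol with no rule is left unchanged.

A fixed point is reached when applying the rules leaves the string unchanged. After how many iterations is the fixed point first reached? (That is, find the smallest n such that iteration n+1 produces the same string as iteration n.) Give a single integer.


Answer: 4

Derivation:
Step 0: YXX
Step 1: XDFDFD
Step 2: FDDDCDDCD
Step 3: DCDDDDDDDD
Step 4: DDDDDDDDDD
Step 5: DDDDDDDDDD  (unchanged — fixed point at step 4)


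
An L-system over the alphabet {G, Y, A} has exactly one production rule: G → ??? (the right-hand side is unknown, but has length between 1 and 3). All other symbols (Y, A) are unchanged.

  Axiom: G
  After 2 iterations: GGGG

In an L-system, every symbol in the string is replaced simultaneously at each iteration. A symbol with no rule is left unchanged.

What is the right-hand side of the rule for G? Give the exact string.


Answer: GG

Derivation:
Trying G → GG:
  Step 0: G
  Step 1: GG
  Step 2: GGGG
Matches the given result.


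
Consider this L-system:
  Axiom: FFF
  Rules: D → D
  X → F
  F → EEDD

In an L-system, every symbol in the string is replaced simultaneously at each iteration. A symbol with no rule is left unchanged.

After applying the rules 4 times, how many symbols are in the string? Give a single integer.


Step 0: length = 3
Step 1: length = 12
Step 2: length = 12
Step 3: length = 12
Step 4: length = 12

Answer: 12


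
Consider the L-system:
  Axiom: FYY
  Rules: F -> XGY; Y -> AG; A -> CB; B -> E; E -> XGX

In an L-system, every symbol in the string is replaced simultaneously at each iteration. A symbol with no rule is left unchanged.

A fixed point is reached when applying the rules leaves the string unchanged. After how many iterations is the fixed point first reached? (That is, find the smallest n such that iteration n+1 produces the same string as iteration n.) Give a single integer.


Answer: 5

Derivation:
Step 0: FYY
Step 1: XGYAGAG
Step 2: XGAGCBGCBG
Step 3: XGCBGCEGCEG
Step 4: XGCEGCXGXGCXGXG
Step 5: XGCXGXGCXGXGCXGXG
Step 6: XGCXGXGCXGXGCXGXG  (unchanged — fixed point at step 5)


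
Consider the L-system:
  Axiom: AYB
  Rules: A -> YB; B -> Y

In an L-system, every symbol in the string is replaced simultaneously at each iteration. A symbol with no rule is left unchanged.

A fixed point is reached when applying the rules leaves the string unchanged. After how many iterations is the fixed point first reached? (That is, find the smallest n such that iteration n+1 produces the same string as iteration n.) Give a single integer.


Step 0: AYB
Step 1: YBYY
Step 2: YYYY
Step 3: YYYY  (unchanged — fixed point at step 2)

Answer: 2


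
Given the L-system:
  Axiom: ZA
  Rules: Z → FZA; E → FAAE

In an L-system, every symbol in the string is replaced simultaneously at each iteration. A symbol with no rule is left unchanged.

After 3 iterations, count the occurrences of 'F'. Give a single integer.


Step 0: ZA  (0 'F')
Step 1: FZAA  (1 'F')
Step 2: FFZAAA  (2 'F')
Step 3: FFFZAAAA  (3 'F')

Answer: 3


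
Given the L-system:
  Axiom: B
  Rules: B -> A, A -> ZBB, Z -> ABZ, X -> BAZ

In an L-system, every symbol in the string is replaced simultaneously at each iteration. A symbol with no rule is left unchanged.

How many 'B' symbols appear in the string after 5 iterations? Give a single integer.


Step 0: B  (1 'B')
Step 1: A  (0 'B')
Step 2: ZBB  (2 'B')
Step 3: ABZAA  (1 'B')
Step 4: ZBBAABZZBBZBB  (7 'B')
Step 5: ABZAAZBBZBBAABZABZAAABZAA  (8 'B')

Answer: 8


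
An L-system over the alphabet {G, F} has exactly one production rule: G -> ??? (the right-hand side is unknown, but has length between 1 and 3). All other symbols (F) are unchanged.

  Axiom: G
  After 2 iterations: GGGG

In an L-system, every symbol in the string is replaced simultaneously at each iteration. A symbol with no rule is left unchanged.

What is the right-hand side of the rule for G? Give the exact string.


Trying G -> GG:
  Step 0: G
  Step 1: GG
  Step 2: GGGG
Matches the given result.

Answer: GG


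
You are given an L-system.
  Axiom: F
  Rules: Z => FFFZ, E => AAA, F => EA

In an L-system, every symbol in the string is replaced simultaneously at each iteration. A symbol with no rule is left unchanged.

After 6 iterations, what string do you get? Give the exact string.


Step 0: F
Step 1: EA
Step 2: AAAA
Step 3: AAAA
Step 4: AAAA
Step 5: AAAA
Step 6: AAAA

Answer: AAAA


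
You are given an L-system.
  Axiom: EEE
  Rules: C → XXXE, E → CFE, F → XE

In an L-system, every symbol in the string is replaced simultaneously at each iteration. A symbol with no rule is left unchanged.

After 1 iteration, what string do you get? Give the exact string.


Step 0: EEE
Step 1: CFECFECFE

Answer: CFECFECFE


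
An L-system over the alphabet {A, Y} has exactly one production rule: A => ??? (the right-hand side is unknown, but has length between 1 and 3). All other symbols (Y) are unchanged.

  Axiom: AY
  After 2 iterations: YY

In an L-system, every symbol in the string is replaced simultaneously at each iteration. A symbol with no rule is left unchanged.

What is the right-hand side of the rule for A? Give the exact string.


Answer: Y

Derivation:
Trying A => Y:
  Step 0: AY
  Step 1: YY
  Step 2: YY
Matches the given result.


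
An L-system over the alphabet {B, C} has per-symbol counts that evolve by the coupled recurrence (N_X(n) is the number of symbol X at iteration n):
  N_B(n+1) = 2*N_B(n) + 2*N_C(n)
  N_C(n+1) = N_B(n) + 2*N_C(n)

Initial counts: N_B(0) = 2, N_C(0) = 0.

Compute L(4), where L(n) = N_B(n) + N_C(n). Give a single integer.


Answer: 232

Derivation:
Step 0: N_B=2, N_C=0, L=2
Step 1: N_B=4, N_C=2, L=6
Step 2: N_B=12, N_C=8, L=20
Step 3: N_B=40, N_C=28, L=68
Step 4: N_B=136, N_C=96, L=232


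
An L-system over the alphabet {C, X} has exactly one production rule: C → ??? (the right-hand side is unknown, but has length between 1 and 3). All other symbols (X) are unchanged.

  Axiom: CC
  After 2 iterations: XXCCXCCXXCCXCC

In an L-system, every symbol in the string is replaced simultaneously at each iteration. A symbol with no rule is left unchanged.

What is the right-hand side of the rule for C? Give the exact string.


Trying C → XCC:
  Step 0: CC
  Step 1: XCCXCC
  Step 2: XXCCXCCXXCCXCC
Matches the given result.

Answer: XCC


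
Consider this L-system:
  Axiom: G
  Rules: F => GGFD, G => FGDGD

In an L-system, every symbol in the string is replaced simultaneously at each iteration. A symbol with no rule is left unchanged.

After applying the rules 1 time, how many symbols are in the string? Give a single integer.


Answer: 5

Derivation:
Step 0: length = 1
Step 1: length = 5


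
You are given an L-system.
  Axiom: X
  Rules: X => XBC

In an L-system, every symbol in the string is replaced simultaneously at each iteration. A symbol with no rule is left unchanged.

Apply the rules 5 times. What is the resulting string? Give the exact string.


Step 0: X
Step 1: XBC
Step 2: XBCBC
Step 3: XBCBCBC
Step 4: XBCBCBCBC
Step 5: XBCBCBCBCBC

Answer: XBCBCBCBCBC


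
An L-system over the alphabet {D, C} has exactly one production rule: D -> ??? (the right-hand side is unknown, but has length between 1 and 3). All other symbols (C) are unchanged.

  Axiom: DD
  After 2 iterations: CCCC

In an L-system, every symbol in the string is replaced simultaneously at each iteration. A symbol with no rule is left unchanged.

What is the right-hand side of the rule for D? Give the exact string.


Answer: CC

Derivation:
Trying D -> CC:
  Step 0: DD
  Step 1: CCCC
  Step 2: CCCC
Matches the given result.


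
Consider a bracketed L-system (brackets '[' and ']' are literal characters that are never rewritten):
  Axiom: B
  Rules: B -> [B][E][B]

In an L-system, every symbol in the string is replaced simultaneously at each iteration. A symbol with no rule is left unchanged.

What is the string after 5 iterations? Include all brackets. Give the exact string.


Answer: [[[[[B][E][B]][E][[B][E][B]]][E][[[B][E][B]][E][[B][E][B]]]][E][[[[B][E][B]][E][[B][E][B]]][E][[[B][E][B]][E][[B][E][B]]]]][E][[[[[B][E][B]][E][[B][E][B]]][E][[[B][E][B]][E][[B][E][B]]]][E][[[[B][E][B]][E][[B][E][B]]][E][[[B][E][B]][E][[B][E][B]]]]]

Derivation:
Step 0: B
Step 1: [B][E][B]
Step 2: [[B][E][B]][E][[B][E][B]]
Step 3: [[[B][E][B]][E][[B][E][B]]][E][[[B][E][B]][E][[B][E][B]]]
Step 4: [[[[B][E][B]][E][[B][E][B]]][E][[[B][E][B]][E][[B][E][B]]]][E][[[[B][E][B]][E][[B][E][B]]][E][[[B][E][B]][E][[B][E][B]]]]
Step 5: [[[[[B][E][B]][E][[B][E][B]]][E][[[B][E][B]][E][[B][E][B]]]][E][[[[B][E][B]][E][[B][E][B]]][E][[[B][E][B]][E][[B][E][B]]]]][E][[[[[B][E][B]][E][[B][E][B]]][E][[[B][E][B]][E][[B][E][B]]]][E][[[[B][E][B]][E][[B][E][B]]][E][[[B][E][B]][E][[B][E][B]]]]]


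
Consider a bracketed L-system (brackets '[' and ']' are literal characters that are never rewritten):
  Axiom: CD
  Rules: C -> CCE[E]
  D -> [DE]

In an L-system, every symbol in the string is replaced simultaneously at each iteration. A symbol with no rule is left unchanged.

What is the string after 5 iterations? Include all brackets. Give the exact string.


Step 0: CD
Step 1: CCE[E][DE]
Step 2: CCE[E]CCE[E]E[E][[DE]E]
Step 3: CCE[E]CCE[E]E[E]CCE[E]CCE[E]E[E]E[E][[[DE]E]E]
Step 4: CCE[E]CCE[E]E[E]CCE[E]CCE[E]E[E]E[E]CCE[E]CCE[E]E[E]CCE[E]CCE[E]E[E]E[E]E[E][[[[DE]E]E]E]
Step 5: CCE[E]CCE[E]E[E]CCE[E]CCE[E]E[E]E[E]CCE[E]CCE[E]E[E]CCE[E]CCE[E]E[E]E[E]E[E]CCE[E]CCE[E]E[E]CCE[E]CCE[E]E[E]E[E]CCE[E]CCE[E]E[E]CCE[E]CCE[E]E[E]E[E]E[E]E[E][[[[[DE]E]E]E]E]

Answer: CCE[E]CCE[E]E[E]CCE[E]CCE[E]E[E]E[E]CCE[E]CCE[E]E[E]CCE[E]CCE[E]E[E]E[E]E[E]CCE[E]CCE[E]E[E]CCE[E]CCE[E]E[E]E[E]CCE[E]CCE[E]E[E]CCE[E]CCE[E]E[E]E[E]E[E]E[E][[[[[DE]E]E]E]E]


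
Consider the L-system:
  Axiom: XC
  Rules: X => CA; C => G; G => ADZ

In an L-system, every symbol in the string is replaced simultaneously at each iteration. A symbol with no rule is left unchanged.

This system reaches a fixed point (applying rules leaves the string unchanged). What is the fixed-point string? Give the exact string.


Answer: ADZAADZ

Derivation:
Step 0: XC
Step 1: CAG
Step 2: GAADZ
Step 3: ADZAADZ
Step 4: ADZAADZ  (unchanged — fixed point at step 3)


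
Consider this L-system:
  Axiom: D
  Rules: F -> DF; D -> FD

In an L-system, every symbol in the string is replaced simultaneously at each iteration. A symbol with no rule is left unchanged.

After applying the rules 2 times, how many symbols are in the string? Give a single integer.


Answer: 4

Derivation:
Step 0: length = 1
Step 1: length = 2
Step 2: length = 4


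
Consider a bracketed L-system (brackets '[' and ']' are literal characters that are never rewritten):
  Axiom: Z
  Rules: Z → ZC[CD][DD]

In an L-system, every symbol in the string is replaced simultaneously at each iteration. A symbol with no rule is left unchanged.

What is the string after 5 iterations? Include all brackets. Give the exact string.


Step 0: Z
Step 1: ZC[CD][DD]
Step 2: ZC[CD][DD]C[CD][DD]
Step 3: ZC[CD][DD]C[CD][DD]C[CD][DD]
Step 4: ZC[CD][DD]C[CD][DD]C[CD][DD]C[CD][DD]
Step 5: ZC[CD][DD]C[CD][DD]C[CD][DD]C[CD][DD]C[CD][DD]

Answer: ZC[CD][DD]C[CD][DD]C[CD][DD]C[CD][DD]C[CD][DD]


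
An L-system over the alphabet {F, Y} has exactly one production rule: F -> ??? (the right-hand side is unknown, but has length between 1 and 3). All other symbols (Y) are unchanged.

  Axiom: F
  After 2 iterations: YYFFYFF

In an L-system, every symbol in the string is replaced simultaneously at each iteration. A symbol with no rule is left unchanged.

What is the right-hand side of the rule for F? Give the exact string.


Trying F -> YFF:
  Step 0: F
  Step 1: YFF
  Step 2: YYFFYFF
Matches the given result.

Answer: YFF


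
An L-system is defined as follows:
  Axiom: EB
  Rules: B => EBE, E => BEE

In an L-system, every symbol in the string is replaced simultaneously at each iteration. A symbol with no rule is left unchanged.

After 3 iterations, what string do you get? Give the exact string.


Step 0: EB
Step 1: BEEEBE
Step 2: EBEBEEBEEBEEEBEBEE
Step 3: BEEEBEBEEEBEBEEBEEEBEBEEBEEEBEBEEBEEBEEEBEBEEEBEBEEBEE

Answer: BEEEBEBEEEBEBEEBEEEBEBEEBEEEBEBEEBEEBEEEBEBEEEBEBEEBEE


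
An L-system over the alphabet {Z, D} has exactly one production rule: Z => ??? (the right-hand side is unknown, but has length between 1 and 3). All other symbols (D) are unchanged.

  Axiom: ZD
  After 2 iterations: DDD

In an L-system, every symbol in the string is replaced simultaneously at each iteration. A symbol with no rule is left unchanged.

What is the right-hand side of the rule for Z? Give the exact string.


Answer: DD

Derivation:
Trying Z => DD:
  Step 0: ZD
  Step 1: DDD
  Step 2: DDD
Matches the given result.


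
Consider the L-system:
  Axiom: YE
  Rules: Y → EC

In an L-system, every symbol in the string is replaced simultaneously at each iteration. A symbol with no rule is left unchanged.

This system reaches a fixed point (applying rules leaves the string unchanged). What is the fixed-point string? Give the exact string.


Answer: ECE

Derivation:
Step 0: YE
Step 1: ECE
Step 2: ECE  (unchanged — fixed point at step 1)


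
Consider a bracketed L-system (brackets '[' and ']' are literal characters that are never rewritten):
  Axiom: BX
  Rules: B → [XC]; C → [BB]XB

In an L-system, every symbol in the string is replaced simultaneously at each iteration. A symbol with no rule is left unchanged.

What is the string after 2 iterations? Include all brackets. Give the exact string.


Step 0: BX
Step 1: [XC]X
Step 2: [X[BB]XB]X

Answer: [X[BB]XB]X


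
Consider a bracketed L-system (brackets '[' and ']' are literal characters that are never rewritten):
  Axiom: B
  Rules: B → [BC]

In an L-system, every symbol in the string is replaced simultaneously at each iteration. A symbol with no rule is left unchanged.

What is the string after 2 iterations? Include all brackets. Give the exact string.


Step 0: B
Step 1: [BC]
Step 2: [[BC]C]

Answer: [[BC]C]


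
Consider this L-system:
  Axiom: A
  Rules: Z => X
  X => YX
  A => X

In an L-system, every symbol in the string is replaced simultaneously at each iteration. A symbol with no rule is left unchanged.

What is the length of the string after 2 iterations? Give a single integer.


Step 0: length = 1
Step 1: length = 1
Step 2: length = 2

Answer: 2


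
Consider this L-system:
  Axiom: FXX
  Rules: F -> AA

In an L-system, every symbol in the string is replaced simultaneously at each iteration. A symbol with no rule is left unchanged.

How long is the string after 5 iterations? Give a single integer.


Step 0: length = 3
Step 1: length = 4
Step 2: length = 4
Step 3: length = 4
Step 4: length = 4
Step 5: length = 4

Answer: 4


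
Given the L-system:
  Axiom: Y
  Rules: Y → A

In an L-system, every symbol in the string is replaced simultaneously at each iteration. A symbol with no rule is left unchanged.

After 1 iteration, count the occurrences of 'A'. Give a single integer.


Step 0: Y  (0 'A')
Step 1: A  (1 'A')

Answer: 1


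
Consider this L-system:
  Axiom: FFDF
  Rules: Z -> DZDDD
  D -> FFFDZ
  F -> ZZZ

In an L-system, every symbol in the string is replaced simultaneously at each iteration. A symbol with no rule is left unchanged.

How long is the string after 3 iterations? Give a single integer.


Answer: 314

Derivation:
Step 0: length = 4
Step 1: length = 14
Step 2: length = 64
Step 3: length = 314


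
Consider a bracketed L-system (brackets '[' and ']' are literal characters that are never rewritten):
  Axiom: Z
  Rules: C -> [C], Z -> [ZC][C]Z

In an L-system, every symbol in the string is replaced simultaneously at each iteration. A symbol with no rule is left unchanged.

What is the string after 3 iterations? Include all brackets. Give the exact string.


Step 0: Z
Step 1: [ZC][C]Z
Step 2: [[ZC][C]Z[C]][[C]][ZC][C]Z
Step 3: [[[ZC][C]Z[C]][[C]][ZC][C]Z[[C]]][[[C]]][[ZC][C]Z[C]][[C]][ZC][C]Z

Answer: [[[ZC][C]Z[C]][[C]][ZC][C]Z[[C]]][[[C]]][[ZC][C]Z[C]][[C]][ZC][C]Z


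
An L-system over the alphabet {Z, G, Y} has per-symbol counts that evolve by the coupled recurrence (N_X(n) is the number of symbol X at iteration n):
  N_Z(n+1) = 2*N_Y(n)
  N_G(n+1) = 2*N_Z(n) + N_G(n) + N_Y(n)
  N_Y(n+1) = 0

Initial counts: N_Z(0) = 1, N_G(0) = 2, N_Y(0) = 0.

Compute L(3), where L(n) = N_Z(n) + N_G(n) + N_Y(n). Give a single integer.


Answer: 4

Derivation:
Step 0: N_Z=1, N_G=2, N_Y=0, L=3
Step 1: N_Z=0, N_G=4, N_Y=0, L=4
Step 2: N_Z=0, N_G=4, N_Y=0, L=4
Step 3: N_Z=0, N_G=4, N_Y=0, L=4


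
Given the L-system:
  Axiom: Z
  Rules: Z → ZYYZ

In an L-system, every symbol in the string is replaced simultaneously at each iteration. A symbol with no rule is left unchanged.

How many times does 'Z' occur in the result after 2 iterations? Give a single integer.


Step 0: Z  (1 'Z')
Step 1: ZYYZ  (2 'Z')
Step 2: ZYYZYYZYYZ  (4 'Z')

Answer: 4


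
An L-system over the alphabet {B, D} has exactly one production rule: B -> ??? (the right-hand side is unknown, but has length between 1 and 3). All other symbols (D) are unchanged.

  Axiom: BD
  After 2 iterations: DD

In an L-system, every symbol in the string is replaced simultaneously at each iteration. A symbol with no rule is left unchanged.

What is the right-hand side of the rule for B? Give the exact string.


Answer: D

Derivation:
Trying B -> D:
  Step 0: BD
  Step 1: DD
  Step 2: DD
Matches the given result.


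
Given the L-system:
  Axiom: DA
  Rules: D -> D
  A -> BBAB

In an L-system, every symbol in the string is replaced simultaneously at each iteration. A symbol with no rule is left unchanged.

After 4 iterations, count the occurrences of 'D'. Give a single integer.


Step 0: DA  (1 'D')
Step 1: DBBAB  (1 'D')
Step 2: DBBBBABB  (1 'D')
Step 3: DBBBBBBABBB  (1 'D')
Step 4: DBBBBBBBBABBBB  (1 'D')

Answer: 1


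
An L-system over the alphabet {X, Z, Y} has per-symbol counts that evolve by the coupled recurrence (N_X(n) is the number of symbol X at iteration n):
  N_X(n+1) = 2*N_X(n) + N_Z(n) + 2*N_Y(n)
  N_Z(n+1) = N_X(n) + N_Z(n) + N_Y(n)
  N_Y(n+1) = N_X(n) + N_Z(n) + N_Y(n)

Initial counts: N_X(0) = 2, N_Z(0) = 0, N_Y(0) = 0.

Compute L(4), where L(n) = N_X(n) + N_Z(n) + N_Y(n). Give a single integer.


Answer: 418

Derivation:
Step 0: N_X=2, N_Z=0, N_Y=0, L=2
Step 1: N_X=4, N_Z=2, N_Y=2, L=8
Step 2: N_X=14, N_Z=8, N_Y=8, L=30
Step 3: N_X=52, N_Z=30, N_Y=30, L=112
Step 4: N_X=194, N_Z=112, N_Y=112, L=418


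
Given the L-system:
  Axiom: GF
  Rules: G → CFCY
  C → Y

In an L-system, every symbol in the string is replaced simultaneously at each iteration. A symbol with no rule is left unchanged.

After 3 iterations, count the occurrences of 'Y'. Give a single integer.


Step 0: GF  (0 'Y')
Step 1: CFCYF  (1 'Y')
Step 2: YFYYF  (3 'Y')
Step 3: YFYYF  (3 'Y')

Answer: 3


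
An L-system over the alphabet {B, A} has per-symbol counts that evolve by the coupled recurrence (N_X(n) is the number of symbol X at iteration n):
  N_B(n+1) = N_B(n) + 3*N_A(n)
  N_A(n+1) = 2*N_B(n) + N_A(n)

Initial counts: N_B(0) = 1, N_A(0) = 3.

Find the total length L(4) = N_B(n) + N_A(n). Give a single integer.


Answer: 600

Derivation:
Step 0: N_B=1, N_A=3, L=4
Step 1: N_B=10, N_A=5, L=15
Step 2: N_B=25, N_A=25, L=50
Step 3: N_B=100, N_A=75, L=175
Step 4: N_B=325, N_A=275, L=600


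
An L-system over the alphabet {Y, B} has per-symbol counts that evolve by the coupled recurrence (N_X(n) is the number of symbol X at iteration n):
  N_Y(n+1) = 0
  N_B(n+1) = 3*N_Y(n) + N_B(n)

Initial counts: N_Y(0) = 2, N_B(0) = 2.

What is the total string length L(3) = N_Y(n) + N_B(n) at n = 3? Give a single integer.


Answer: 8

Derivation:
Step 0: N_Y=2, N_B=2, L=4
Step 1: N_Y=0, N_B=8, L=8
Step 2: N_Y=0, N_B=8, L=8
Step 3: N_Y=0, N_B=8, L=8


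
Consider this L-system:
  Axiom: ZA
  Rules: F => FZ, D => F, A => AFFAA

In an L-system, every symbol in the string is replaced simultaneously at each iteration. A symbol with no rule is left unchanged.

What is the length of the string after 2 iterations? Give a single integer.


Answer: 20

Derivation:
Step 0: length = 2
Step 1: length = 6
Step 2: length = 20


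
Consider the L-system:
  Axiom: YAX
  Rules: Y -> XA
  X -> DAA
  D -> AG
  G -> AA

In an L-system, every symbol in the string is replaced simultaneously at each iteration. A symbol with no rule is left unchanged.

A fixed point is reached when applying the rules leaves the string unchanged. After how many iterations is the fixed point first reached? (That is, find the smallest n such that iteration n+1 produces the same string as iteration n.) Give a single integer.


Answer: 4

Derivation:
Step 0: YAX
Step 1: XAADAA
Step 2: DAAAAAGAA
Step 3: AGAAAAAAAAA
Step 4: AAAAAAAAAAAA
Step 5: AAAAAAAAAAAA  (unchanged — fixed point at step 4)


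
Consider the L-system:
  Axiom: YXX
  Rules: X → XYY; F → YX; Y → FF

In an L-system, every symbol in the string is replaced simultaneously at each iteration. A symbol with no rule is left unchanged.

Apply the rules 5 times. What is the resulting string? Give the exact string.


Answer: FFXYYFFXYYXYYFFFFYXYXYXYXFFXYYFFXYYXYYFFFFYXYXYXYXXYYFFFFYXYXYXYXFFXYYFFXYYFFXYYFFXYYYXYXXYYFFFFYXYXXYYFFFFYXYXXYYFFFFYXYXXYYFFFFXYYFFFFYXYXYXYXFFXYYFFXYYFFXYYFFXYYYXYXXYYFFFFYXYXXYYFFFFYXYXXYYFFFFYXYXXYYFFFF

Derivation:
Step 0: YXX
Step 1: FFXYYXYY
Step 2: YXYXXYYFFFFXYYFFFF
Step 3: FFXYYFFXYYXYYFFFFYXYXYXYXXYYFFFFYXYXYXYX
Step 4: YXYXXYYFFFFYXYXXYYFFFFXYYFFFFYXYXYXYXFFXYYFFXYYFFXYYFFXYYXYYFFFFYXYXYXYXFFXYYFFXYYFFXYYFFXYY
Step 5: FFXYYFFXYYXYYFFFFYXYXYXYXFFXYYFFXYYXYYFFFFYXYXYXYXXYYFFFFYXYXYXYXFFXYYFFXYYFFXYYFFXYYYXYXXYYFFFFYXYXXYYFFFFYXYXXYYFFFFYXYXXYYFFFFXYYFFFFYXYXYXYXFFXYYFFXYYFFXYYFFXYYYXYXXYYFFFFYXYXXYYFFFFYXYXXYYFFFFYXYXXYYFFFF


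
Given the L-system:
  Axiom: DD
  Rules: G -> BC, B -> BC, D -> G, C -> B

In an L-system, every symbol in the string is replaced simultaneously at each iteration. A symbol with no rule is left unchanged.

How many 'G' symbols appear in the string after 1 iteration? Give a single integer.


Answer: 2

Derivation:
Step 0: DD  (0 'G')
Step 1: GG  (2 'G')


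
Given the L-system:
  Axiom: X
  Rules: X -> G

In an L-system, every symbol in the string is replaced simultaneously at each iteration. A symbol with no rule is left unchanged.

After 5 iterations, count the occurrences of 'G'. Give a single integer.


Answer: 1

Derivation:
Step 0: X  (0 'G')
Step 1: G  (1 'G')
Step 2: G  (1 'G')
Step 3: G  (1 'G')
Step 4: G  (1 'G')
Step 5: G  (1 'G')


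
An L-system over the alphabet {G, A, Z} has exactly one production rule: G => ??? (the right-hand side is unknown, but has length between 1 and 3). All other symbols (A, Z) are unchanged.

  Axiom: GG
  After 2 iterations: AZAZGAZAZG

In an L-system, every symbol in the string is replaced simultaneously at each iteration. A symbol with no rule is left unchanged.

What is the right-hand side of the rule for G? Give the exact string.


Trying G => AZG:
  Step 0: GG
  Step 1: AZGAZG
  Step 2: AZAZGAZAZG
Matches the given result.

Answer: AZG


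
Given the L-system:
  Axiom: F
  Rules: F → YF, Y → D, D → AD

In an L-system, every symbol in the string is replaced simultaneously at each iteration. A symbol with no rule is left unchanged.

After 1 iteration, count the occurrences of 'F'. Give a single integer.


Step 0: F  (1 'F')
Step 1: YF  (1 'F')

Answer: 1


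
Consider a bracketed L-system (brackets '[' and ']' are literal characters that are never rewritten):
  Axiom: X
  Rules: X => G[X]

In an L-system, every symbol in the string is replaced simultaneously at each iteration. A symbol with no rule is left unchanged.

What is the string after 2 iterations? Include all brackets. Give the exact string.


Answer: G[G[X]]

Derivation:
Step 0: X
Step 1: G[X]
Step 2: G[G[X]]


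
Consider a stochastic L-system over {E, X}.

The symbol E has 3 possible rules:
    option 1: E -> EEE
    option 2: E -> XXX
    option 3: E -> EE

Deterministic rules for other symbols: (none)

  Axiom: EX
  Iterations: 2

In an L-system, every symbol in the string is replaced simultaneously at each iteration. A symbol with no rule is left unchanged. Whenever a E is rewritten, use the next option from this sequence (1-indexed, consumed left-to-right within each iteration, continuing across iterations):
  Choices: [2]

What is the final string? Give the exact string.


Answer: XXXX

Derivation:
Step 0: EX
Step 1: XXXX  (used choices [2])
Step 2: XXXX  (used choices [])


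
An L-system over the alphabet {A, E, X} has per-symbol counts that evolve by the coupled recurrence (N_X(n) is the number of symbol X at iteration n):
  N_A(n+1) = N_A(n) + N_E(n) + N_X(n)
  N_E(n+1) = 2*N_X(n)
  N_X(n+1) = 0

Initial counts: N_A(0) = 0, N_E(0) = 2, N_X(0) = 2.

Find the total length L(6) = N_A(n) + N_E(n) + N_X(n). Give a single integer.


Answer: 8

Derivation:
Step 0: N_A=0, N_E=2, N_X=2, L=4
Step 1: N_A=4, N_E=4, N_X=0, L=8
Step 2: N_A=8, N_E=0, N_X=0, L=8
Step 3: N_A=8, N_E=0, N_X=0, L=8
Step 4: N_A=8, N_E=0, N_X=0, L=8
Step 5: N_A=8, N_E=0, N_X=0, L=8
Step 6: N_A=8, N_E=0, N_X=0, L=8


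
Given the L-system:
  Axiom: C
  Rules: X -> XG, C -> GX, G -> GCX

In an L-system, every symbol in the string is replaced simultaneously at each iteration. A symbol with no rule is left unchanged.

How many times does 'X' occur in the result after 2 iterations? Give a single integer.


Answer: 2

Derivation:
Step 0: C  (0 'X')
Step 1: GX  (1 'X')
Step 2: GCXXG  (2 'X')


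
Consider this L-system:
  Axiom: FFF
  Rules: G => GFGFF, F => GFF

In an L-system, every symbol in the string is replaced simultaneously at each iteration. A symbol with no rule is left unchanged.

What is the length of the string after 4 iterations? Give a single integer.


Answer: 459

Derivation:
Step 0: length = 3
Step 1: length = 9
Step 2: length = 33
Step 3: length = 123
Step 4: length = 459


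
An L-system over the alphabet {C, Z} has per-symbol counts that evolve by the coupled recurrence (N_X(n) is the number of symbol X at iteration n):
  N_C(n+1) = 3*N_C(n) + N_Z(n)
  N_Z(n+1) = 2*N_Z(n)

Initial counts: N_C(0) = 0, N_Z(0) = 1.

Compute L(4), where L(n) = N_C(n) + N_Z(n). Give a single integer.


Step 0: N_C=0, N_Z=1, L=1
Step 1: N_C=1, N_Z=2, L=3
Step 2: N_C=5, N_Z=4, L=9
Step 3: N_C=19, N_Z=8, L=27
Step 4: N_C=65, N_Z=16, L=81

Answer: 81


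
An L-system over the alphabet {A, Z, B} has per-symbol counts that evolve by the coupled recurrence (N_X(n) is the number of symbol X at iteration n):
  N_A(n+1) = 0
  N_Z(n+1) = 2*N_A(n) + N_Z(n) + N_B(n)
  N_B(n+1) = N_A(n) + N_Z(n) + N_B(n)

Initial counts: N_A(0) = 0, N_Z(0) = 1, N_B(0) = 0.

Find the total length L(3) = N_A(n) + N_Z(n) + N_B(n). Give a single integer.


Step 0: N_A=0, N_Z=1, N_B=0, L=1
Step 1: N_A=0, N_Z=1, N_B=1, L=2
Step 2: N_A=0, N_Z=2, N_B=2, L=4
Step 3: N_A=0, N_Z=4, N_B=4, L=8

Answer: 8


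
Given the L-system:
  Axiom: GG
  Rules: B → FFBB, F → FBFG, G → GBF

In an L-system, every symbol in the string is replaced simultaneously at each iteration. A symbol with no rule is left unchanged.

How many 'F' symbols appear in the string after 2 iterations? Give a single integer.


Answer: 10

Derivation:
Step 0: GG  (0 'F')
Step 1: GBFGBF  (2 'F')
Step 2: GBFFFBBFBFGGBFFFBBFBFG  (10 'F')


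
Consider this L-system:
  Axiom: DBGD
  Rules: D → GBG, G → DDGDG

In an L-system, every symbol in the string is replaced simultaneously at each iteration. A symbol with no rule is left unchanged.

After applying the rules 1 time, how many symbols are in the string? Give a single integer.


Answer: 12

Derivation:
Step 0: length = 4
Step 1: length = 12


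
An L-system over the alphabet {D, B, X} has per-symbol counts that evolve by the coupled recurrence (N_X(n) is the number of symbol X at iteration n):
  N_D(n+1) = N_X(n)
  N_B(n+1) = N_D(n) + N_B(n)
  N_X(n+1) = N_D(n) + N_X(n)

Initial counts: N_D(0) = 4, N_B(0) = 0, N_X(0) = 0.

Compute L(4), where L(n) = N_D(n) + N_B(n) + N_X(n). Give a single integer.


Step 0: N_D=4, N_B=0, N_X=0, L=4
Step 1: N_D=0, N_B=4, N_X=4, L=8
Step 2: N_D=4, N_B=4, N_X=4, L=12
Step 3: N_D=4, N_B=8, N_X=8, L=20
Step 4: N_D=8, N_B=12, N_X=12, L=32

Answer: 32


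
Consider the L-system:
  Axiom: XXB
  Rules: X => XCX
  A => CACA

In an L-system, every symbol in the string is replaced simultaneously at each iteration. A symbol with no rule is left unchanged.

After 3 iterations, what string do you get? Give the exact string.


Answer: XCXCXCXCXCXCXCXXCXCXCXCXCXCXCXB

Derivation:
Step 0: XXB
Step 1: XCXXCXB
Step 2: XCXCXCXXCXCXCXB
Step 3: XCXCXCXCXCXCXCXXCXCXCXCXCXCXCXB


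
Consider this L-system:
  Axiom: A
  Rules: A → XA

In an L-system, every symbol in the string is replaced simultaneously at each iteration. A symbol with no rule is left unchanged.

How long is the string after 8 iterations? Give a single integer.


Answer: 9

Derivation:
Step 0: length = 1
Step 1: length = 2
Step 2: length = 3
Step 3: length = 4
Step 4: length = 5
Step 5: length = 6
Step 6: length = 7
Step 7: length = 8
Step 8: length = 9


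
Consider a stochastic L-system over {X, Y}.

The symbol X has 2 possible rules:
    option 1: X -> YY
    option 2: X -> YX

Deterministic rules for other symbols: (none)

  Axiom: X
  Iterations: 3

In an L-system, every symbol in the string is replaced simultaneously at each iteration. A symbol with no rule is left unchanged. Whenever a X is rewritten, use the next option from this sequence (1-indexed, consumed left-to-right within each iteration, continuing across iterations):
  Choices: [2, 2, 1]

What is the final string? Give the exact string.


Step 0: X
Step 1: YX  (used choices [2])
Step 2: YYX  (used choices [2])
Step 3: YYYY  (used choices [1])

Answer: YYYY
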